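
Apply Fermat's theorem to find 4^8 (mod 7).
By Fermat: 4^{6} ≡ 1 (mod 7). So 4^{8} = 4^{6} · 4^{2} ≡ 4^{2} ≡ 2 (mod 7)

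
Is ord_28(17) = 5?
Powers of 17 mod 28: 17^1≡17, 17^2≡9, 17^3≡13, 17^4≡25, 17^5≡5, 17^6≡1. 17^5≡5≢1, so ord ≠ 5. No, the actual order is 6.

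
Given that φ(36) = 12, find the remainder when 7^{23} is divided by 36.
By Euler: 7^{12} ≡ 1 (mod 36) since gcd(7, 36) = 1. 23 = 1×12 + 11. So 7^{23} ≡ 7^{11} ≡ 31 (mod 36)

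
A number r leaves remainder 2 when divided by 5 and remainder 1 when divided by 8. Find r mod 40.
M = 5 × 8 = 40. M₁ = 8, y₁ ≡ 2 mod 5. M₂ = 5, y₂ ≡ 5 mod 8. r = 2×8×2 + 1×5×5 ≡ 17 mod 40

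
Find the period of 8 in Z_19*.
Powers of 8 mod 19: 8^1≡8, 8^2≡7, 8^3≡18, 8^4≡11, 8^5≡12, 8^6≡1. Order = 6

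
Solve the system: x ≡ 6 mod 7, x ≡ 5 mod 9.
M = 7 × 9 = 63. M₁ = 9, y₁ ≡ 4 mod 7. M₂ = 7, y₂ ≡ 4 mod 9. x = 6×9×4 + 5×7×4 ≡ 41 mod 63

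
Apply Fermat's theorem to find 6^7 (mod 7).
By Fermat: 6^{6} ≡ 1 (mod 7). So 6^{7} = 6^{6} · 6^{1} ≡ 6^{1} ≡ 6 (mod 7)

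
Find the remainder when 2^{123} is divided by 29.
By Fermat: 2^{28} ≡ 1 (mod 29). 123 = 4×28 + 11. So 2^{123} ≡ 2^{11} ≡ 18 (mod 29)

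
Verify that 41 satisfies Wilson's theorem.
(40)! mod 41 = 40. Since this equals -1 mod 41, Wilson confirms 41 is prime.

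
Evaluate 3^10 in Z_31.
By repeated squaring mod 31: 3^{1}≡3, 3^{2}≡9, 3^{4}≡19, 3^{8}≡20. Then 3^{10} = 3^{8+2} ≡ 20 × 9 ≡ 25 mod 31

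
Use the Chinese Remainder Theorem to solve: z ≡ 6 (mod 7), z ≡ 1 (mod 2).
M = 7 × 2 = 14. M₁ = 2, y₁ ≡ 4 (mod 7). M₂ = 7, y₂ ≡ 1 (mod 2). z = 6×2×4 + 1×7×1 ≡ 13 (mod 14)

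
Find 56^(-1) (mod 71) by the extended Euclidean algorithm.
Extended GCD: 56(-19) + 71(15) = 1. So 56^(-1) ≡ -19 ≡ 52 (mod 71). Verify: 56 × 52 = 2912 ≡ 1 (mod 71)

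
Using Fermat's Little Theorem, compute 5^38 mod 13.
By Fermat: 5^{12} ≡ 1 mod 13. 38 = 3×12 + 2. So 5^{38} ≡ 5^{2} ≡ 12 mod 13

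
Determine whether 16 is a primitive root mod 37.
16^{9} ≡ 1 (mod 37) and 9 < 36, so ord_37(16) = 9 ≠ 36 and 16 is not a primitive root.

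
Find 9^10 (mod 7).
Using Fermat: 9^{6} ≡ 1 (mod 7). 10 ≡ 4 (mod 6). So 9^{10} ≡ 9^{4} ≡ 2 (mod 7)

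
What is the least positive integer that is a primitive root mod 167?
g = 5. Powers: [5, 25, 125, 124, 119, 94, 136, ...] generates all 166 non-zero residues.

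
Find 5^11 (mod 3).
Using Fermat: 5^{2} ≡ 1 (mod 3). 11 ≡ 1 (mod 2). So 5^{11} ≡ 5^{1} ≡ 2 (mod 3)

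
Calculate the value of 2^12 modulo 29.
By repeated squaring mod 29: 2^{1}≡2, 2^{2}≡4, 2^{4}≡16, 2^{8}≡24. Then 2^{12} = 2^{8+4} ≡ 24 × 16 ≡ 7 mod 29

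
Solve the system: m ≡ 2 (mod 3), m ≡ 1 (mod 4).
M = 3 × 4 = 12. M₁ = 4, y₁ ≡ 1 (mod 3). M₂ = 3, y₂ ≡ 3 (mod 4). m = 2×4×1 + 1×3×3 ≡ 5 (mod 12)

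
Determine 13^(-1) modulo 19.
Since 19 is prime, by Fermat 13^(-1) ≡ 13^{17} ≡ 3 (mod 19). Verify: 13 × 3 = 39 ≡ 1 (mod 19)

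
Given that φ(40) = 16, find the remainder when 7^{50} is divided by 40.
By Euler: 7^{16} ≡ 1 mod 40 since gcd(7, 40) = 1. 50 = 3×16 + 2. So 7^{50} ≡ 7^{2} ≡ 9 mod 40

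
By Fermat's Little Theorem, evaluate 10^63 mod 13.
By Fermat: 10^{12} ≡ 1 (mod 13). 63 = 5×12 + 3. So 10^{63} ≡ 10^{3} ≡ 12 (mod 13)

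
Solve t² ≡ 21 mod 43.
The square roots of 21 mod 43 are 35 and 8. Verify: 35² = 1225 ≡ 21 mod 43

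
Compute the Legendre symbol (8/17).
(8/17) = 8^{8} mod 17 = 1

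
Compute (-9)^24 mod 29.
By repeated squaring (mod 29): (-9)^{1}≡20, (-9)^{2}≡23, (-9)^{4}≡7, (-9)^{8}≡20, (-9)^{16}≡23. Then (-9)^{24} = (-9)^{16+8} ≡ 23 × 20 ≡ 25 (mod 29)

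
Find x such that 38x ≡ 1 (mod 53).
Since 53 is prime, by Fermat 38^(-1) ≡ 38^{51} ≡ 7 (mod 53). Verify: 38 × 7 = 266 ≡ 1 (mod 53)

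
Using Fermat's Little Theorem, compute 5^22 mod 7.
By Fermat: 5^{6} ≡ 1 (mod 7). 22 = 3×6 + 4. So 5^{22} ≡ 5^{4} ≡ 2 (mod 7)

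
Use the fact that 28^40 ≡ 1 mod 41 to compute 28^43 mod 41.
By Fermat: 28^{40} ≡ 1 mod 41. So 28^{43} = 28^{40} · 28^{3} ≡ 28^{3} ≡ 17 mod 41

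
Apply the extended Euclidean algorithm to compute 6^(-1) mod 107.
Extended GCD: 6(18) + 107(-1) = 1. So 6^(-1) ≡ 18 (mod 107). Verify: 6 × 18 = 108 ≡ 1 (mod 107)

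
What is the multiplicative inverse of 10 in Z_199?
Since 199 is prime, by Fermat 10^(-1) ≡ 10^{197} ≡ 20 (mod 199). Verify: 10 × 20 = 200 ≡ 1 (mod 199)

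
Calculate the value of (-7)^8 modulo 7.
By repeated squaring mod 7: (-7)^{1}≡0, (-7)^{2}≡0, (-7)^{4}≡0, (-7)^{8}≡0. So (-7)^{8} ≡ 0 mod 7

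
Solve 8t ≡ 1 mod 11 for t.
Since 11 is prime, by Fermat 8^(-1) ≡ 8^{9} ≡ 7 mod 11. Verify: 8 × 7 = 56 ≡ 1 mod 11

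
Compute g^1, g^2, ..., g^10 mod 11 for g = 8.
8^1, 8^2, ..., 8^{10} mod 11: [8, 9, 6, 4, 10, 3, 2, 5, 7, 1]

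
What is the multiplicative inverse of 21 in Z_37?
Since 37 is prime, by Fermat 21^(-1) ≡ 21^{35} ≡ 30 (mod 37). Verify: 21 × 30 = 630 ≡ 1 (mod 37)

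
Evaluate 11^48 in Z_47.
Using Fermat: 11^{46} ≡ 1 mod 47. 48 ≡ 2 mod 46. So 11^{48} ≡ 11^{2} ≡ 27 mod 47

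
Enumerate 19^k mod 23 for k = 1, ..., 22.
19^1, 19^2, ..., 19^{22} mod 23: [19, 16, 5, 3, 11, 2, 15, 9, 10, 6, 22, 4, 7, 18, 20, 12, 21, 8, 14, 13, 17, 1]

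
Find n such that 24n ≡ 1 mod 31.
Since 31 is prime, by Fermat 24^(-1) ≡ 24^{29} ≡ 22 mod 31. Verify: 24 × 22 = 528 ≡ 1 mod 31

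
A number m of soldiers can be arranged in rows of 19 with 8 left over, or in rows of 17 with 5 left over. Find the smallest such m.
M = 19 × 17 = 323. M₁ = 17, y₁ ≡ 9 (mod 19). M₂ = 19, y₂ ≡ 9 (mod 17). m = 8×17×9 + 5×19×9 ≡ 141 (mod 323)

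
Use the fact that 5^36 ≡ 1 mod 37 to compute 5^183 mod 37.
By Fermat: 5^{36} ≡ 1 mod 37. 183 ≡ 3 mod 36. So 5^{183} ≡ 5^{3} ≡ 14 mod 37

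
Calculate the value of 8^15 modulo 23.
By repeated squaring mod 23: 8^{1}≡8, 8^{2}≡18, 8^{4}≡2, 8^{8}≡4. Then 8^{15} = 8^{8+4+2+1} ≡ 4 × 2 × 18 × 8 ≡ 2 mod 23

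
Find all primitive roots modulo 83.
There are φ(82) = 40 primitive roots mod 83: {2, 5, 6, 8, 13, 14, 15, 18, 19, 20, 22, 24, 32, 34, 35, 39, 42, 43, 45, 46, 47, 50, 52, 53, 54, 55, 56, 57, 58, 60, 62, 66, 67, 71, 72, 73, 74, 76, 79, 80}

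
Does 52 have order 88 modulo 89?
52^{8} ≡ 1 (mod 89) and 8 < 88, so ord_89(52) = 8 ≠ 88 and 52 is not a primitive root.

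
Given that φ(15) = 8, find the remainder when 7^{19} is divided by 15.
By Euler: 7^{8} ≡ 1 mod 15 since gcd(7, 15) = 1. 19 = 2×8 + 3. So 7^{19} ≡ 7^{3} ≡ 13 mod 15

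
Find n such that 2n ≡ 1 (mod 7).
Since 7 is prime, by Fermat 2^(-1) ≡ 2^{5} ≡ 4 (mod 7). Verify: 2 × 4 = 8 ≡ 1 (mod 7)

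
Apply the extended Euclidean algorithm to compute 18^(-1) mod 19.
Extended GCD: 18(-1) + 19(1) = 1. So 18^(-1) ≡ -1 ≡ 18 (mod 19). Verify: 18 × 18 = 324 ≡ 1 (mod 19)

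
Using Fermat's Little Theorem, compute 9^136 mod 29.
By Fermat: 9^{28} ≡ 1 mod 29. 136 = 4×28 + 24. So 9^{136} ≡ 9^{24} ≡ 25 mod 29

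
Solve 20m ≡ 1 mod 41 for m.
Since 41 is prime, by Fermat 20^(-1) ≡ 20^{39} ≡ 39 mod 41. Verify: 20 × 39 = 780 ≡ 1 mod 41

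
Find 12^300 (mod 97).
Using Fermat: 12^{96} ≡ 1 (mod 97). 300 ≡ 12 (mod 96). So 12^{300} ≡ 12^{12} ≡ 22 (mod 97)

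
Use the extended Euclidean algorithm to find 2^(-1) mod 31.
Extended GCD: 2(-15) + 31(1) = 1. So 2^(-1) ≡ -15 ≡ 16 (mod 31). Verify: 2 × 16 = 32 ≡ 1 (mod 31)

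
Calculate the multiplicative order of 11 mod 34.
Powers of 11 mod 34: 11^1≡11, 11^2≡19, 11^3≡5, 11^4≡21, 11^5≡27, 11^6≡25, 11^7≡3, 11^8≡33, 11^9≡23, 11^10≡15, 11^11≡29, 11^12≡13, 11^13≡7, 11^14≡9, 11^15≡31, 11^16≡1. So the order of 11 is 16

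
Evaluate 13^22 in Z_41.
By repeated squaring (mod 41): 13^{1}≡13, 13^{2}≡5, 13^{4}≡25, 13^{8}≡10, 13^{16}≡18. Then 13^{22} = 13^{16+4+2} ≡ 18 × 25 × 5 ≡ 36 (mod 41)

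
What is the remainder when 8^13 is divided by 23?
By repeated squaring (mod 23): 8^{1}≡8, 8^{2}≡18, 8^{4}≡2, 8^{8}≡4. Then 8^{13} = 8^{8+4+1} ≡ 4 × 2 × 8 ≡ 18 (mod 23)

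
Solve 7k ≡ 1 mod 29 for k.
Since 29 is prime, by Fermat 7^(-1) ≡ 7^{27} ≡ 25 mod 29. Verify: 7 × 25 = 175 ≡ 1 mod 29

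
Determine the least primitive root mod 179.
g = 2. For each prime q|178: 2^{89}≡178, 2^{2}≡4, none ≡ 1, so ord_179(2) = 178 and 2 is a primitive root.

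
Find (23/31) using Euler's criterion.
(23/31) = 23^{15} mod 31 = -1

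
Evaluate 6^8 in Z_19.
By repeated squaring mod 19: 6^{1}≡6, 6^{2}≡17, 6^{4}≡4, 6^{8}≡16. So 6^{8} ≡ 16 mod 19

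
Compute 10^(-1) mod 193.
Since 193 is prime, by Fermat 10^(-1) ≡ 10^{191} ≡ 58 mod 193. Verify: 10 × 58 = 580 ≡ 1 mod 193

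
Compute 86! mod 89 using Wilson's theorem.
(88)! = (86)! × (87) × (88) ≡ -1 mod 89. So (86)! ≡ -1 × [(88)(87)]^(-1) ≡ 44 mod 89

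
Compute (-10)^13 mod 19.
By repeated squaring (mod 19): (-10)^{1}≡9, (-10)^{2}≡5, (-10)^{4}≡6, (-10)^{8}≡17. Then (-10)^{13} = (-10)^{8+4+1} ≡ 17 × 6 × 9 ≡ 6 (mod 19)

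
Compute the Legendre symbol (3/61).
(3/61) = 3^{30} mod 61 = 1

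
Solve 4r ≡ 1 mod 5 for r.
Since 5 is prime, by Fermat 4^(-1) ≡ 4^{3} ≡ 4 mod 5. Verify: 4 × 4 = 16 ≡ 1 mod 5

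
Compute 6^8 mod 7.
Using Fermat: 6^{6} ≡ 1 mod 7. 8 ≡ 2 mod 6. So 6^{8} ≡ 6^{2} ≡ 1 mod 7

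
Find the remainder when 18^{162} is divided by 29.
By Fermat: 18^{28} ≡ 1 (mod 29). 162 = 5×28 + 22. So 18^{162} ≡ 18^{22} ≡ 13 (mod 29)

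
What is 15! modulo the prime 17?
(16)! = (15)! × (16) ≡ -1 (mod 17). So (15)! ≡ -1 × (16)^(-1) ≡ (-1)×(-1) = 1 (mod 17)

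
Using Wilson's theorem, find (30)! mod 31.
By Wilson's theorem, (30)! ≡ -1 ≡ 30 (mod 31)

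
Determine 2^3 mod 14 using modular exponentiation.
2^{3} = 8 ≡ 8 mod 14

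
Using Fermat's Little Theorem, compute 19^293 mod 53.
By Fermat: 19^{52} ≡ 1 (mod 53). 293 ≡ 33 (mod 52). So 19^{293} ≡ 19^{33} ≡ 26 (mod 53)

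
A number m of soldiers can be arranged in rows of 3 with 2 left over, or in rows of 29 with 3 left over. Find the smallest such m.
M = 3 × 29 = 87. M₁ = 29, y₁ ≡ 2 mod 3. M₂ = 3, y₂ ≡ 10 mod 29. m = 2×29×2 + 3×3×10 ≡ 32 mod 87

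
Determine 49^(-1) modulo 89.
Since 89 is prime, by Fermat 49^(-1) ≡ 49^{87} ≡ 20 mod 89. Verify: 49 × 20 = 980 ≡ 1 mod 89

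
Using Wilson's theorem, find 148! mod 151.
(150)! = (148)! × (149) × (150) ≡ -1 mod 151. So (148)! ≡ -1 × [(150)(149)]^(-1) ≡ 75 mod 151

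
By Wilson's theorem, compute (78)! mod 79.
By Wilson's theorem, (78)! ≡ -1 ≡ 78 mod 79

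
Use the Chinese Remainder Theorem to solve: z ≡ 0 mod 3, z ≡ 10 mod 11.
M = 3 × 11 = 33. M₁ = 11, y₁ ≡ 2 mod 3. M₂ = 3, y₂ ≡ 4 mod 11. z = 0×11×2 + 10×3×4 ≡ 21 mod 33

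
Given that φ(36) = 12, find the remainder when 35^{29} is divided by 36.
By Euler: 35^{12} ≡ 1 (mod 36) since gcd(35, 36) = 1. 29 = 2×12 + 5. So 35^{29} ≡ 35^{5} ≡ 35 (mod 36)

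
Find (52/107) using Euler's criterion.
(52/107) = 52^{53} mod 107 = 1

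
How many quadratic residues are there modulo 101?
Exactly half the non-zero residues mod a prime are QRs: (101-1)/2 = 50.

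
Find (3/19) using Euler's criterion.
(3/19) = 3^{9} mod 19 = -1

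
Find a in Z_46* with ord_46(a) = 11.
3 has order 11 mod 46 since 3^{11} ≡ 1 mod 46 and no smaller power works.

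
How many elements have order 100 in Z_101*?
There are φ(101-1) = φ(100) = 40 primitive roots modulo 101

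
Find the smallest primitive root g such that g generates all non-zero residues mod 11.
g = 2. For each prime q|10: 2^{5}≡10, 2^{2}≡4, none ≡ 1, so ord_11(2) = 10 and 2 is a primitive root.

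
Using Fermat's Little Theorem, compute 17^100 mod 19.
By Fermat: 17^{18} ≡ 1 (mod 19). 100 = 5×18 + 10. So 17^{100} ≡ 17^{10} ≡ 17 (mod 19)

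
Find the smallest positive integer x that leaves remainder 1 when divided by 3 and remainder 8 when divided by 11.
M = 3 × 11 = 33. M₁ = 11, y₁ ≡ 2 (mod 3). M₂ = 3, y₂ ≡ 4 (mod 11). x = 1×11×2 + 8×3×4 ≡ 19 (mod 33)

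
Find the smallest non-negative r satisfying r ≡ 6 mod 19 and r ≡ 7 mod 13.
M = 19 × 13 = 247. M₁ = 13, y₁ ≡ 3 mod 19. M₂ = 19, y₂ ≡ 11 mod 13. r = 6×13×3 + 7×19×11 ≡ 215 mod 247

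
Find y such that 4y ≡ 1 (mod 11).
Since 11 is prime, by Fermat 4^(-1) ≡ 4^{9} ≡ 3 (mod 11). Verify: 4 × 3 = 12 ≡ 1 (mod 11)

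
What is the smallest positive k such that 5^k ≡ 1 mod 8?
Powers of 5 mod 8: 5^1≡5, 5^2≡1. ord_8(5) = 2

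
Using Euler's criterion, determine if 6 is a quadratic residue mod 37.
By Euler's criterion: 6^{18} ≡ 36 (mod 37). Since this equals -1 (≡ 36), 6 is not a QR.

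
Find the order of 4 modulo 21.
Powers of 4 mod 21: 4^1≡4, 4^2≡16, 4^3≡1. Order = 3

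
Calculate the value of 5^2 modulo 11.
5^{2} = 25 ≡ 3 (mod 11)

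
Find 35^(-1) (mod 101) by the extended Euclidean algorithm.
Extended GCD: 35(26) + 101(-9) = 1. So 35^(-1) ≡ 26 (mod 101). Verify: 35 × 26 = 910 ≡ 1 (mod 101)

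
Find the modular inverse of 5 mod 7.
Since 7 is prime, by Fermat 5^(-1) ≡ 5^{5} ≡ 3 (mod 7). Verify: 5 × 3 = 15 ≡ 1 (mod 7)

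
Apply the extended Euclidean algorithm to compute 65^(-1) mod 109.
Extended GCD: 65(52) + 109(-31) = 1. So 65^(-1) ≡ 52 (mod 109). Verify: 65 × 52 = 3380 ≡ 1 (mod 109)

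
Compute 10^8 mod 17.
By repeated squaring mod 17: 10^{1}≡10, 10^{2}≡15, 10^{4}≡4, 10^{8}≡16. So 10^{8} ≡ 16 mod 17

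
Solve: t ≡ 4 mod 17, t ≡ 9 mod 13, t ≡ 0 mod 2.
M = 17 × 13 × 2 = 442. M₁ = 26, y₁ ≡ 2 mod 17. M₂ = 34, y₂ ≡ 5 mod 13. M₃ = 221, y₃ ≡ 1 mod 2. t = 4×26×2 + 9×34×5 + 0×221×1 ≡ 412 mod 442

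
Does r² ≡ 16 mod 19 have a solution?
By Euler's criterion: 16^{9} ≡ 1 mod 19. Since this equals 1, 16 is a QR.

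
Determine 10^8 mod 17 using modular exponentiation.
By repeated squaring (mod 17): 10^{1}≡10, 10^{2}≡15, 10^{4}≡4, 10^{8}≡16. So 10^{8} ≡ 16 (mod 17)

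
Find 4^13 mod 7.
Using Fermat: 4^{6} ≡ 1 mod 7. 13 ≡ 1 mod 6. So 4^{13} ≡ 4^{1} ≡ 4 mod 7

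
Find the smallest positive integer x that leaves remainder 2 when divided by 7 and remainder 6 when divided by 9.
M = 7 × 9 = 63. M₁ = 9, y₁ ≡ 4 (mod 7). M₂ = 7, y₂ ≡ 4 (mod 9). x = 2×9×4 + 6×7×4 ≡ 51 (mod 63)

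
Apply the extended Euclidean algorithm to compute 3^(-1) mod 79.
Extended GCD: 3(-26) + 79(1) = 1. So 3^(-1) ≡ -26 ≡ 53 mod 79. Verify: 3 × 53 = 159 ≡ 1 mod 79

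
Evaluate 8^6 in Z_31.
By repeated squaring (mod 31): 8^{1}≡8, 8^{2}≡2, 8^{4}≡4. Then 8^{6} = 8^{4+2} ≡ 4 × 2 ≡ 8 (mod 31)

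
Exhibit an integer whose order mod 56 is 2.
13 has order 2 mod 56 since 13^{2} ≡ 1 mod 56 and no smaller power works.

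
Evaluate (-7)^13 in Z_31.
By repeated squaring mod 31: (-7)^{1}≡24, (-7)^{2}≡18, (-7)^{4}≡14, (-7)^{8}≡10. Then (-7)^{13} = (-7)^{8+4+1} ≡ 10 × 14 × 24 ≡ 12 mod 31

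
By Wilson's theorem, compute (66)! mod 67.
By Wilson's theorem, (66)! ≡ -1 ≡ 66 mod 67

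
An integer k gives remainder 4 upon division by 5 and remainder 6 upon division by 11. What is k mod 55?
M = 5 × 11 = 55. M₁ = 11, y₁ ≡ 1 mod 5. M₂ = 5, y₂ ≡ 9 mod 11. k = 4×11×1 + 6×5×9 ≡ 39 mod 55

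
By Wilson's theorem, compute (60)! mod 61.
By Wilson's theorem, (60)! ≡ -1 ≡ 60 mod 61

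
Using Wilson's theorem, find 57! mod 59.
(58)! = (57)! × (58) ≡ -1 mod 59. So (57)! ≡ -1 × (58)^(-1) ≡ (-1)×(-1) = 1 mod 59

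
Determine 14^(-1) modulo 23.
Since 23 is prime, by Fermat 14^(-1) ≡ 14^{21} ≡ 5 mod 23. Verify: 14 × 5 = 70 ≡ 1 mod 23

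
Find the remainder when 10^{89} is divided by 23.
By Fermat: 10^{22} ≡ 1 (mod 23). 89 = 4×22 + 1. So 10^{89} ≡ 10^{1} ≡ 10 (mod 23)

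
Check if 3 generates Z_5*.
ord_5(3) divides 4. For each prime q|4: 3^{2}≡4, none ≡ 1. So 3 has order 4 and is a primitive root mod 5.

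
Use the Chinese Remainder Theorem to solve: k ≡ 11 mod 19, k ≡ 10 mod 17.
M = 19 × 17 = 323. M₁ = 17, y₁ ≡ 9 mod 19. M₂ = 19, y₂ ≡ 9 mod 17. k = 11×17×9 + 10×19×9 ≡ 163 mod 323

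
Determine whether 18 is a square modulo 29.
By Euler's criterion: 18^{14} ≡ 28 mod 29. Since this equals -1 (≡ 28), 18 is not a QR.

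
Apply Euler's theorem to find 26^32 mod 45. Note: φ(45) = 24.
By Euler: 26^{24} ≡ 1 mod 45 since gcd(26, 45) = 1. 32 = 1×24 + 8. So 26^{32} ≡ 26^{8} ≡ 1 mod 45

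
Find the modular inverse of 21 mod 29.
Since 29 is prime, by Fermat 21^(-1) ≡ 21^{27} ≡ 18 (mod 29). Verify: 21 × 18 = 378 ≡ 1 (mod 29)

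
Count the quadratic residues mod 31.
Exactly half the non-zero residues mod a prime are QRs: (31-1)/2 = 15.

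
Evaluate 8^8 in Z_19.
By repeated squaring (mod 19): 8^{1}≡8, 8^{2}≡7, 8^{4}≡11, 8^{8}≡7. So 8^{8} ≡ 7 (mod 19)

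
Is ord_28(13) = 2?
Powers of 13 mod 28: 13^1≡13, 13^2≡1. First k with 13^k≡1 is k=2. Yes, ord_28(13) = 2.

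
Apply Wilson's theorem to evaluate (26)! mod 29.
(28)! = (26)! × (27) × (28) ≡ -1 (mod 29). So (26)! ≡ -1 × [(28)(27)]^(-1) ≡ 14 (mod 29)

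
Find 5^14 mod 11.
Using Fermat: 5^{10} ≡ 1 mod 11. 14 ≡ 4 mod 10. So 5^{14} ≡ 5^{4} ≡ 9 mod 11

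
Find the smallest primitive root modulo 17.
g = 3. Powers: [3, 9, 10, 13, 5, 15, 11, 16, ...] generates all 16 non-zero residues.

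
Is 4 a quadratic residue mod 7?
By Euler's criterion: 4^{3} ≡ 1 (mod 7). Since this equals 1, 4 is a QR.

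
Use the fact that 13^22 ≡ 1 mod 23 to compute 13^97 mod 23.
By Fermat: 13^{22} ≡ 1 mod 23. 97 = 4×22 + 9. So 13^{97} ≡ 13^{9} ≡ 3 mod 23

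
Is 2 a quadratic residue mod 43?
By Euler's criterion: 2^{21} ≡ 42 mod 43. Since this equals -1 (≡ 42), 2 is not a QR.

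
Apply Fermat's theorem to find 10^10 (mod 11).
By Fermat's Little Theorem, 10^{10} ≡ 1 (mod 11) since 11 is prime and gcd(10, 11) = 1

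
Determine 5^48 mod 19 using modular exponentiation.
Using Fermat: 5^{18} ≡ 1 (mod 19). 48 ≡ 12 (mod 18). So 5^{48} ≡ 5^{12} ≡ 11 (mod 19)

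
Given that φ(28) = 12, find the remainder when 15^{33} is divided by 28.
By Euler: 15^{12} ≡ 1 mod 28 since gcd(15, 28) = 1. 33 = 2×12 + 9. So 15^{33} ≡ 15^{9} ≡ 15 mod 28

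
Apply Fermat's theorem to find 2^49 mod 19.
By Fermat: 2^{18} ≡ 1 mod 19. 49 = 2×18 + 13. So 2^{49} ≡ 2^{13} ≡ 3 mod 19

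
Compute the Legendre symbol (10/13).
(10/13) = 10^{6} mod 13 = 1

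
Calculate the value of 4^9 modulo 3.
Using Fermat: 4^{2} ≡ 1 mod 3. 9 ≡ 1 mod 2. So 4^{9} ≡ 4^{1} ≡ 1 mod 3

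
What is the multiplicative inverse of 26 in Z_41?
Since 41 is prime, by Fermat 26^(-1) ≡ 26^{39} ≡ 30 (mod 41). Verify: 26 × 30 = 780 ≡ 1 (mod 41)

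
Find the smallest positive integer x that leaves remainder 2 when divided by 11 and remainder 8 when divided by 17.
M = 11 × 17 = 187. M₁ = 17, y₁ ≡ 2 mod 11. M₂ = 11, y₂ ≡ 14 mod 17. x = 2×17×2 + 8×11×14 ≡ 178 mod 187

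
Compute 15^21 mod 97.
By repeated squaring (mod 97): 15^{1}≡15, 15^{2}≡31, 15^{4}≡88, 15^{8}≡81, 15^{16}≡62. Then 15^{21} = 15^{16+4+1} ≡ 62 × 88 × 15 ≡ 69 (mod 97)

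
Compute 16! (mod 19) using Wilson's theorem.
(18)! = (16)! × (17) × (18) ≡ -1 (mod 19). So (16)! ≡ -1 × [(18)(17)]^(-1) ≡ 9 (mod 19)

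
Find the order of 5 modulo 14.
Powers of 5 mod 14: 5^1≡5, 5^2≡11, 5^3≡13, 5^4≡9, 5^5≡3, 5^6≡1. Order = 6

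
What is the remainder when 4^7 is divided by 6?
By repeated squaring mod 6: 4^{1}≡4, 4^{2}≡4, 4^{4}≡4. Then 4^{7} = 4^{4+2+1} ≡ 4 × 4 × 4 ≡ 4 mod 6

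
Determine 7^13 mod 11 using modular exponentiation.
Using Fermat: 7^{10} ≡ 1 (mod 11). 13 ≡ 3 (mod 10). So 7^{13} ≡ 7^{3} ≡ 2 (mod 11)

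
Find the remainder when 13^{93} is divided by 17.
By Fermat: 13^{16} ≡ 1 mod 17. 93 = 5×16 + 13. So 13^{93} ≡ 13^{13} ≡ 13 mod 17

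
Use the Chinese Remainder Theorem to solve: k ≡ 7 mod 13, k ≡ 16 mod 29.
M = 13 × 29 = 377. M₁ = 29, y₁ ≡ 9 mod 13. M₂ = 13, y₂ ≡ 9 mod 29. k = 7×29×9 + 16×13×9 ≡ 306 mod 377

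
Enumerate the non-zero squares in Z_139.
Squares in Z_139*: {1, 4, 5, 6, 7, 9, 11, 13, 16, 20, 24, 25, 28, 29, 30, 31, 34, 35, 36, 37, 38, 41, 42, 44, 45, 46, 47, 49, 51, 52, 54, 55, 57, 63, 64, 65, 66, 67, 69, 71, 77, 78, 79, 80, 81, 83, 86, 89, 91, 96, 99, 100, 106, 107, 112, 113, 116, 117, 118, 120, 121, 122, 124, 125, 127, 129, 131, 136, 137}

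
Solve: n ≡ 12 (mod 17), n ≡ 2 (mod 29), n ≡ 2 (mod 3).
M = 17 × 29 × 3 = 1479. M₁ = 87, y₁ ≡ 9 (mod 17). M₂ = 51, y₂ ≡ 4 (mod 29). M₃ = 493, y₃ ≡ 1 (mod 3). n = 12×87×9 + 2×51×4 + 2×493×1 ≡ 437 (mod 1479)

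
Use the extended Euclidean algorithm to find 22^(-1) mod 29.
Extended GCD: 22(4) + 29(-3) = 1. So 22^(-1) ≡ 4 (mod 29). Verify: 22 × 4 = 88 ≡ 1 (mod 29)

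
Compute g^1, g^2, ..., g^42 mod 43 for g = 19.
19^1, 19^2, ..., 19^{42} mod 43: [19, 17, 22, 31, 30, 11, 37, 15, 27, 40, 29, 35, 20, 36, 39, 10, 18, 41, 5, 9, 42, 24, 26, 21, 12, 13, 32, 6, 28, 16, 3, 14, 8, 23, 7, 4, 33, 25, 2, 38, 34, 1]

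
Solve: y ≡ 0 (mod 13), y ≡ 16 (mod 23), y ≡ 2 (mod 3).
M = 13 × 23 × 3 = 897. M₁ = 69, y₁ ≡ 10 (mod 13). M₂ = 39, y₂ ≡ 13 (mod 23). M₃ = 299, y₃ ≡ 2 (mod 3). y = 0×69×10 + 16×39×13 + 2×299×2 ≡ 338 (mod 897)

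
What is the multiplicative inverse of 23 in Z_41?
Since 41 is prime, by Fermat 23^(-1) ≡ 23^{39} ≡ 25 (mod 41). Verify: 23 × 25 = 575 ≡ 1 (mod 41)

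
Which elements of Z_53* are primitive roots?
There are φ(52) = 24 primitive roots mod 53: {2, 3, 5, 8, 12, 14, 18, 19, 20, 21, 22, 26, 27, 31, 32, 33, 34, 35, 39, 41, 45, 48, 50, 51}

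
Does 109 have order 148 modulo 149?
ord_149(109) divides 148. For each prime q|148: 109^{74}≡148, 109^{4}≡31, none ≡ 1. So 109 has order 148 and is a primitive root mod 149.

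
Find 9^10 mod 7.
Using Fermat: 9^{6} ≡ 1 mod 7. 10 ≡ 4 mod 6. So 9^{10} ≡ 9^{4} ≡ 2 mod 7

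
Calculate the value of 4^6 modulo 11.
By repeated squaring mod 11: 4^{1}≡4, 4^{2}≡5, 4^{4}≡3. Then 4^{6} = 4^{4+2} ≡ 3 × 5 ≡ 4 mod 11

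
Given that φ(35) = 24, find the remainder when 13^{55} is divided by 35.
By Euler: 13^{24} ≡ 1 (mod 35) since gcd(13, 35) = 1. 55 = 2×24 + 7. So 13^{55} ≡ 13^{7} ≡ 27 (mod 35)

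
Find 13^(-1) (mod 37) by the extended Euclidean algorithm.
Extended GCD: 13(-17) + 37(6) = 1. So 13^(-1) ≡ -17 ≡ 20 (mod 37). Verify: 13 × 20 = 260 ≡ 1 (mod 37)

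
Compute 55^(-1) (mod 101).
Since 101 is prime, by Fermat 55^(-1) ≡ 55^{99} ≡ 90 (mod 101). Verify: 55 × 90 = 4950 ≡ 1 (mod 101)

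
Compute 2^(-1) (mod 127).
Since 127 is prime, by Fermat 2^(-1) ≡ 2^{125} ≡ 64 (mod 127). Verify: 2 × 64 = 128 ≡ 1 (mod 127)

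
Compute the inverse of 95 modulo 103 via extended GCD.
Extended GCD: 95(-13) + 103(12) = 1. So 95^(-1) ≡ -13 ≡ 90 (mod 103). Verify: 95 × 90 = 8550 ≡ 1 (mod 103)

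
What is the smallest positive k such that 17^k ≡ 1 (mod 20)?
Powers of 17 mod 20: 17^1≡17, 17^2≡9, 17^3≡13, 17^4≡1. ord_20(17) = 4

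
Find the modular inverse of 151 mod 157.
Since 157 is prime, by Fermat 151^(-1) ≡ 151^{155} ≡ 26 mod 157. Verify: 151 × 26 = 3926 ≡ 1 mod 157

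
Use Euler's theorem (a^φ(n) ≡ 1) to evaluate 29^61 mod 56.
By Euler: 29^{24} ≡ 1 mod 56 since gcd(29, 56) = 1. 61 = 2×24 + 13. So 29^{61} ≡ 29^{13} ≡ 29 mod 56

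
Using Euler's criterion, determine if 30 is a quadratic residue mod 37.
By Euler's criterion: 30^{18} ≡ 1 mod 37. Since this equals 1, 30 is a QR.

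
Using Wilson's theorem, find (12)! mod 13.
By Wilson's theorem, (12)! ≡ -1 ≡ 12 mod 13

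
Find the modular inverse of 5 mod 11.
Since 11 is prime, by Fermat 5^(-1) ≡ 5^{9} ≡ 9 mod 11. Verify: 5 × 9 = 45 ≡ 1 mod 11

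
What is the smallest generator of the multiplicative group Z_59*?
g = 2. Powers: [2, 4, 8, 16, 32, 5, 10, 20, 40, ...] generates all 58 non-zero residues.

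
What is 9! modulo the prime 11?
(10)! = (9)! × (10) ≡ -1 (mod 11). So (9)! ≡ -1 × (10)^(-1) ≡ (-1)×(-1) = 1 (mod 11)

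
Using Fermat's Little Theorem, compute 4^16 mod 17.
By Fermat's Little Theorem, 4^{16} ≡ 1 (mod 17) since 17 is prime and gcd(4, 17) = 1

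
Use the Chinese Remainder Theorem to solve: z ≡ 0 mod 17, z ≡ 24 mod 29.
M = 17 × 29 = 493. M₁ = 29, y₁ ≡ 10 mod 17. M₂ = 17, y₂ ≡ 12 mod 29. z = 0×29×10 + 24×17×12 ≡ 459 mod 493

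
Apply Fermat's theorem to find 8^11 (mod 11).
By Fermat: 8^{10} ≡ 1 (mod 11). So 8^{11} = 8^{10} · 8^{1} ≡ 8^{1} ≡ 8 (mod 11)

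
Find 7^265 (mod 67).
Using Fermat: 7^{66} ≡ 1 (mod 67). 265 ≡ 1 (mod 66). So 7^{265} ≡ 7^{1} ≡ 7 (mod 67)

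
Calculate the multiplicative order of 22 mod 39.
Powers of 22 mod 39: 22^1≡22, 22^2≡16, 22^3≡1. Order = 3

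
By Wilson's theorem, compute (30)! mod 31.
By Wilson's theorem, (30)! ≡ -1 ≡ 30 mod 31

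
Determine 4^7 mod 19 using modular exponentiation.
By repeated squaring (mod 19): 4^{1}≡4, 4^{2}≡16, 4^{4}≡9. Then 4^{7} = 4^{4+2+1} ≡ 9 × 16 × 4 ≡ 6 (mod 19)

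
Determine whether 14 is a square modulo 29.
By Euler's criterion: 14^{14} ≡ 28 mod 29. Since this equals -1 (≡ 28), 14 is not a QR.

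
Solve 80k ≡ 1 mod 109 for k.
Since 109 is prime, by Fermat 80^(-1) ≡ 80^{107} ≡ 15 mod 109. Verify: 80 × 15 = 1200 ≡ 1 mod 109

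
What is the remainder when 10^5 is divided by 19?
By repeated squaring (mod 19): 10^{1}≡10, 10^{2}≡5, 10^{4}≡6. Then 10^{5} = 10^{4+1} ≡ 6 × 10 ≡ 3 (mod 19)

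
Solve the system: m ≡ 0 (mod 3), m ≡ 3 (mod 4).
M = 3 × 4 = 12. M₁ = 4, y₁ ≡ 1 (mod 3). M₂ = 3, y₂ ≡ 3 (mod 4). m = 0×4×1 + 3×3×3 ≡ 3 (mod 12)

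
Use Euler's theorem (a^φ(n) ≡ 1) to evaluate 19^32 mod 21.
By Euler: 19^{12} ≡ 1 mod 21 since gcd(19, 21) = 1. 32 = 2×12 + 8. So 19^{32} ≡ 19^{8} ≡ 4 mod 21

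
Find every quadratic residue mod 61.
Quadratic residues modulo 61: {1, 3, 4, 5, 9, 12, 13, 14, 15, 16, 19, 20, 22, 25, 27, 34, 36, 39, 41, 42, 45, 46, 47, 48, 49, 52, 56, 57, 58, 60}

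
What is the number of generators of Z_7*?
Number of primitive roots mod 7 = φ(p-1) = φ(6) = 2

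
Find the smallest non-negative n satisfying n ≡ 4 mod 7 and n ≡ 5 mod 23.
M = 7 × 23 = 161. M₁ = 23, y₁ ≡ 4 mod 7. M₂ = 7, y₂ ≡ 10 mod 23. n = 4×23×4 + 5×7×10 ≡ 74 mod 161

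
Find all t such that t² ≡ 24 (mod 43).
The square roots of 24 mod 43 are 14 and 29. Verify: 14² = 196 ≡ 24 (mod 43)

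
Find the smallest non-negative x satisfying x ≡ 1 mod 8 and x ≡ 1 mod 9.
M = 8 × 9 = 72. M₁ = 9, y₁ ≡ 1 mod 8. M₂ = 8, y₂ ≡ 8 mod 9. x = 1×9×1 + 1×8×8 ≡ 1 mod 72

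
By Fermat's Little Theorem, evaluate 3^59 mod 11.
By Fermat: 3^{10} ≡ 1 mod 11. 59 = 5×10 + 9. So 3^{59} ≡ 3^{9} ≡ 4 mod 11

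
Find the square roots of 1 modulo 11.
The square roots of 1 mod 11 are 1 and 10. Verify: 1² = 1 ≡ 1 (mod 11)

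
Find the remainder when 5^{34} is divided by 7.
By Fermat: 5^{6} ≡ 1 mod 7. 34 = 5×6 + 4. So 5^{34} ≡ 5^{4} ≡ 2 mod 7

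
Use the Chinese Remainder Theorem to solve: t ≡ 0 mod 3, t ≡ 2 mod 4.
M = 3 × 4 = 12. M₁ = 4, y₁ ≡ 1 mod 3. M₂ = 3, y₂ ≡ 3 mod 4. t = 0×4×1 + 2×3×3 ≡ 6 mod 12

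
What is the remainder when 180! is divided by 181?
By Wilson's theorem, (180)! ≡ -1 ≡ 180 mod 181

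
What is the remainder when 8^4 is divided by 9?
8^{4} = 4096 ≡ 1 mod 9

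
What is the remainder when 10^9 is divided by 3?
Using Fermat: 10^{2} ≡ 1 mod 3. 9 ≡ 1 mod 2. So 10^{9} ≡ 10^{1} ≡ 1 mod 3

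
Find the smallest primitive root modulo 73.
g = 5. Powers: [5, 25, 52, 41, 59, 3, 15, 2, 10, 50, ...] generates all 72 non-zero residues.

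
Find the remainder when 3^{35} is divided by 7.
By Fermat: 3^{6} ≡ 1 (mod 7). 35 = 5×6 + 5. So 3^{35} ≡ 3^{5} ≡ 5 (mod 7)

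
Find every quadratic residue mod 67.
QRs mod 67: {1, 4, 6, 9, 10, 14, 15, 16, 17, 19, 21, 22, 23, 24, 25, 26, 29, 33, 35, 36, 37, 39, 40, 47, 49, 54, 55, 56, 59, 60, 62, 64, 65}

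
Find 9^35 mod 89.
By repeated squaring mod 89: 9^{1}≡9, 9^{2}≡81, 9^{4}≡64, 9^{8}≡2, 9^{16}≡4, 9^{32}≡16. Then 9^{35} = 9^{32+2+1} ≡ 16 × 81 × 9 ≡ 5 mod 89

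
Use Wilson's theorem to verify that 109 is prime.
(108)! mod 109 = 108. Since this equals -1 (mod 109), Wilson confirms 109 is prime.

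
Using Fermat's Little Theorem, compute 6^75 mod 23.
By Fermat: 6^{22} ≡ 1 (mod 23). 75 = 3×22 + 9. So 6^{75} ≡ 6^{9} ≡ 16 (mod 23)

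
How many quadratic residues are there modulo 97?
For prime 97, there are (p-1)/2 = (97-1)/2 = 48 quadratic residues (excluding 0).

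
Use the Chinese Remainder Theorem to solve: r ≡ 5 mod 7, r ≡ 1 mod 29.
M = 7 × 29 = 203. M₁ = 29, y₁ ≡ 1 mod 7. M₂ = 7, y₂ ≡ 25 mod 29. r = 5×29×1 + 1×7×25 ≡ 117 mod 203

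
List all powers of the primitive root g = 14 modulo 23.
14^1, 14^2, ..., 14^{22} mod 23: [14, 12, 7, 6, 15, 3, 19, 13, 21, 18, 22, 9, 11, 16, 17, 8, 20, 4, 10, 2, 5, 1]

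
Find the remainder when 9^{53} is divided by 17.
By Fermat: 9^{16} ≡ 1 mod 17. 53 = 3×16 + 5. So 9^{53} ≡ 9^{5} ≡ 8 mod 17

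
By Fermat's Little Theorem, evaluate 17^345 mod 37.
By Fermat: 17^{36} ≡ 1 (mod 37). 345 ≡ 21 (mod 36). So 17^{345} ≡ 17^{21} ≡ 8 (mod 37)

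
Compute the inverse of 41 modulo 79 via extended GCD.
Extended GCD: 41(27) + 79(-14) = 1. So 41^(-1) ≡ 27 mod 79. Verify: 41 × 27 = 1107 ≡ 1 mod 79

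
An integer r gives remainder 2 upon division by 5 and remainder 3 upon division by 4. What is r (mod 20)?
M = 5 × 4 = 20. M₁ = 4, y₁ ≡ 4 (mod 5). M₂ = 5, y₂ ≡ 1 (mod 4). r = 2×4×4 + 3×5×1 ≡ 7 (mod 20)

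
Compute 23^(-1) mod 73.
Since 73 is prime, by Fermat 23^(-1) ≡ 23^{71} ≡ 54 mod 73. Verify: 23 × 54 = 1242 ≡ 1 mod 73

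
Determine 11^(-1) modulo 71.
Since 71 is prime, by Fermat 11^(-1) ≡ 11^{69} ≡ 13 mod 71. Verify: 11 × 13 = 143 ≡ 1 mod 71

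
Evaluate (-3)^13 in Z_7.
Using Fermat: (-3)^{6} ≡ 1 (mod 7). 13 ≡ 1 (mod 6). So (-3)^{13} ≡ (-3)^{1} ≡ 4 (mod 7)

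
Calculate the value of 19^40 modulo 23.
Using Fermat: 19^{22} ≡ 1 (mod 23). 40 ≡ 18 (mod 22). So 19^{40} ≡ 19^{18} ≡ 8 (mod 23)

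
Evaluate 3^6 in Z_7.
Using Fermat: 3^{6} ≡ 1 mod 7. 6 ≡ 0 mod 6. So 3^{6} ≡ 3^{0} ≡ 1 mod 7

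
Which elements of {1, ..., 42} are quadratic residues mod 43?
QRs mod 43: {1, 4, 6, 9, 10, 11, 13, 14, 15, 16, 17, 21, 23, 24, 25, 31, 35, 36, 38, 40, 41}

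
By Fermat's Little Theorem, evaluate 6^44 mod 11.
By Fermat: 6^{10} ≡ 1 (mod 11). 44 = 4×10 + 4. So 6^{44} ≡ 6^{4} ≡ 9 (mod 11)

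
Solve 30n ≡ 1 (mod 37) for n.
Since 37 is prime, by Fermat 30^(-1) ≡ 30^{35} ≡ 21 (mod 37). Verify: 30 × 21 = 630 ≡ 1 (mod 37)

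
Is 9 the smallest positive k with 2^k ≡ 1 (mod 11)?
Powers of 2 mod 11: 2^1≡2, 2^2≡4, 2^3≡8, 2^4≡5, 2^5≡10, 2^6≡9, 2^7≡7, 2^8≡3, 2^9≡6, 2^10≡1. 2^9≡6≢1, so ord ≠ 9. No, the actual order is 10.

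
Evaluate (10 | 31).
(10/31) = 10^{15} mod 31 = 1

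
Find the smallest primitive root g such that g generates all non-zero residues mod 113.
g = 3. For each prime q|112: 3^{56}≡112, 3^{16}≡49, none ≡ 1, so ord_113(3) = 112 and 3 is a primitive root.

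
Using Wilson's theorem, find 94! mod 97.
(96)! = (94)! × (95) × (96) ≡ -1 (mod 97). So (94)! ≡ -1 × [(96)(95)]^(-1) ≡ 48 (mod 97)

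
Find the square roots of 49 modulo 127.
The square roots of 49 mod 127 are 120 and 7. Verify: 120² = 14400 ≡ 49 mod 127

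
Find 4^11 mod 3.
Using Fermat: 4^{2} ≡ 1 mod 3. 11 ≡ 1 mod 2. So 4^{11} ≡ 4^{1} ≡ 1 mod 3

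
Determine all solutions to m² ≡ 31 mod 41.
The square roots of 31 mod 41 are 20 and 21. Verify: 20² = 400 ≡ 31 mod 41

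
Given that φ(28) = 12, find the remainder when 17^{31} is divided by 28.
By Euler: 17^{12} ≡ 1 mod 28 since gcd(17, 28) = 1. 31 = 2×12 + 7. So 17^{31} ≡ 17^{7} ≡ 17 mod 28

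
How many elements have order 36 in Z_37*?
A prime p has φ(p-1) primitive roots; here φ(36) = 12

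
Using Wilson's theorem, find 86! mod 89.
(88)! = (86)! × (87) × (88) ≡ -1 (mod 89). So (86)! ≡ -1 × [(88)(87)]^(-1) ≡ 44 (mod 89)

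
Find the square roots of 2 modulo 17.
The square roots of 2 mod 17 are 6 and 11. Verify: 6² = 36 ≡ 2 (mod 17)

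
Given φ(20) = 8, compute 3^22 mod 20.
By Euler: 3^{8} ≡ 1 mod 20 since gcd(3, 20) = 1. 22 = 2×8 + 6. So 3^{22} ≡ 3^{6} ≡ 9 mod 20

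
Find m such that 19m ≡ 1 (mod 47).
Since 47 is prime, by Fermat 19^(-1) ≡ 19^{45} ≡ 5 (mod 47). Verify: 19 × 5 = 95 ≡ 1 (mod 47)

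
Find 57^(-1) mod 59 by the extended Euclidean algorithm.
Extended GCD: 57(29) + 59(-28) = 1. So 57^(-1) ≡ 29 mod 59. Verify: 57 × 29 = 1653 ≡ 1 mod 59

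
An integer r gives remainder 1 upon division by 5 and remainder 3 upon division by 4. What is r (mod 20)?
M = 5 × 4 = 20. M₁ = 4, y₁ ≡ 4 (mod 5). M₂ = 5, y₂ ≡ 1 (mod 4). r = 1×4×4 + 3×5×1 ≡ 11 (mod 20)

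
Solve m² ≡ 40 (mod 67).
The square roots of 40 mod 67 are 24 and 43. Verify: 24² = 576 ≡ 40 (mod 67)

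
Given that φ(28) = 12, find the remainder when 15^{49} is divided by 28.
By Euler: 15^{12} ≡ 1 mod 28 since gcd(15, 28) = 1. 49 = 4×12 + 1. So 15^{49} ≡ 15^{1} ≡ 15 mod 28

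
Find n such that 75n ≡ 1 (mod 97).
Since 97 is prime, by Fermat 75^(-1) ≡ 75^{95} ≡ 22 (mod 97). Verify: 75 × 22 = 1650 ≡ 1 (mod 97)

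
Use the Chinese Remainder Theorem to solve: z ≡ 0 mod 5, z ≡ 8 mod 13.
M = 5 × 13 = 65. M₁ = 13, y₁ ≡ 2 mod 5. M₂ = 5, y₂ ≡ 8 mod 13. z = 0×13×2 + 8×5×8 ≡ 60 mod 65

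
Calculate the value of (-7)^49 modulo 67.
By repeated squaring (mod 67): (-7)^{1}≡60, (-7)^{2}≡49, (-7)^{4}≡56, (-7)^{8}≡54, (-7)^{16}≡35, (-7)^{32}≡19. Then (-7)^{49} = (-7)^{32+16+1} ≡ 19 × 35 × 60 ≡ 35 (mod 67)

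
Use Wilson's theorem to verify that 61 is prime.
(60)! mod 61 = 60. Since this equals -1 mod 61, Wilson confirms 61 is prime.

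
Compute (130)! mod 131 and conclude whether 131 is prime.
(130)! mod 131 = 130. Since 130 ≡ -1 (mod 131), 131 is prime.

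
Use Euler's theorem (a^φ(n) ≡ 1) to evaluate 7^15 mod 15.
By Euler: 7^{8} ≡ 1 (mod 15) since gcd(7, 15) = 1. 15 = 1×8 + 7. So 7^{15} ≡ 7^{7} ≡ 13 (mod 15)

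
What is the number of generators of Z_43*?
There are φ(43-1) = φ(42) = 12 primitive roots modulo 43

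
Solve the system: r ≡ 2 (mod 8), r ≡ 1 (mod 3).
M = 8 × 3 = 24. M₁ = 3, y₁ ≡ 3 (mod 8). M₂ = 8, y₂ ≡ 2 (mod 3). r = 2×3×3 + 1×8×2 ≡ 10 (mod 24)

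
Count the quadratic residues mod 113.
Exactly half the non-zero residues mod a prime are QRs: (113-1)/2 = 56.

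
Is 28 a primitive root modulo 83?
28^{41} ≡ 1 mod 83 and 41 < 82, so ord_83(28) = 41 ≠ 82 and 28 is not a primitive root.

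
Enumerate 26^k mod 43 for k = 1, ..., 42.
26^1, 26^2, ..., 26^{42} mod 43: [26, 31, 32, 15, 3, 35, 7, 10, 2, 9, 19, 21, 30, 6, 27, 14, 20, 4, 18, 38, 42, 17, 12, 11, 28, 40, 8, 36, 33, 41, 34, 24, 22, 13, 37, 16, 29, 23, 39, 25, 5, 1]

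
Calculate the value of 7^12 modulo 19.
By repeated squaring mod 19: 7^{1}≡7, 7^{2}≡11, 7^{4}≡7, 7^{8}≡11. Then 7^{12} = 7^{8+4} ≡ 11 × 7 ≡ 1 mod 19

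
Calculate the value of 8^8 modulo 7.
Using Fermat: 8^{6} ≡ 1 mod 7. 8 ≡ 2 mod 6. So 8^{8} ≡ 8^{2} ≡ 1 mod 7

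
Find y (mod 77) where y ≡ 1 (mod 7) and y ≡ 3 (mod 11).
M = 7 × 11 = 77. M₁ = 11, y₁ ≡ 2 (mod 7). M₂ = 7, y₂ ≡ 8 (mod 11). y = 1×11×2 + 3×7×8 ≡ 36 (mod 77)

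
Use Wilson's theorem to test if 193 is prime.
(192)! mod 193 = 192. Since 192 ≡ -1 (mod 193), 193 is prime.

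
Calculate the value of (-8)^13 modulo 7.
Using Fermat: (-8)^{6} ≡ 1 mod 7. 13 ≡ 1 mod 6. So (-8)^{13} ≡ (-8)^{1} ≡ 6 mod 7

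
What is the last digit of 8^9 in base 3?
Using Fermat: 8^{2} ≡ 1 (mod 3). 9 ≡ 1 (mod 2). So 8^{9} ≡ 8^{1} ≡ 2 (mod 3)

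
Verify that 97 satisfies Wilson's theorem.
(96)! mod 97 = 96. Since this equals -1 (mod 97), Wilson confirms 97 is prime.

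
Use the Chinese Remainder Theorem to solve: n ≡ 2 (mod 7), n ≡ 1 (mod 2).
M = 7 × 2 = 14. M₁ = 2, y₁ ≡ 4 (mod 7). M₂ = 7, y₂ ≡ 1 (mod 2). n = 2×2×4 + 1×7×1 ≡ 9 (mod 14)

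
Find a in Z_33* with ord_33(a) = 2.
10 has order 2 mod 33 since 10^{2} ≡ 1 (mod 33) and no smaller power works.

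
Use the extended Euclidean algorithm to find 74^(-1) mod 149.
Extended GCD: 74(-2) + 149(1) = 1. So 74^(-1) ≡ -2 ≡ 147 (mod 149). Verify: 74 × 147 = 10878 ≡ 1 (mod 149)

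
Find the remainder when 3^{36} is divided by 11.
By Fermat: 3^{10} ≡ 1 mod 11. 36 = 3×10 + 6. So 3^{36} ≡ 3^{6} ≡ 3 mod 11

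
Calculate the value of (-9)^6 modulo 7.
Using Fermat: (-9)^{6} ≡ 1 mod 7. 6 ≡ 0 mod 6. So (-9)^{6} ≡ (-9)^{0} ≡ 1 mod 7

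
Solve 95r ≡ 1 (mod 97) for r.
Since 97 is prime, by Fermat 95^(-1) ≡ 95^{95} ≡ 48 (mod 97). Verify: 95 × 48 = 4560 ≡ 1 (mod 97)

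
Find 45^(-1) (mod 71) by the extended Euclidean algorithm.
Extended GCD: 45(30) + 71(-19) = 1. So 45^(-1) ≡ 30 (mod 71). Verify: 45 × 30 = 1350 ≡ 1 (mod 71)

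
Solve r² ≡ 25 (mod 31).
The square roots of 25 mod 31 are 5 and 26. Verify: 5² = 25 ≡ 25 (mod 31)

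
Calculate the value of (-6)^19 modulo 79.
By repeated squaring (mod 79): (-6)^{1}≡73, (-6)^{2}≡36, (-6)^{4}≡32, (-6)^{8}≡76, (-6)^{16}≡9. Then (-6)^{19} = (-6)^{16+2+1} ≡ 9 × 36 × 73 ≡ 31 (mod 79)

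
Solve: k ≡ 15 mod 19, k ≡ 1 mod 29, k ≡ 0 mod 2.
M = 19 × 29 × 2 = 1102. M₁ = 58, y₁ ≡ 1 mod 19. M₂ = 38, y₂ ≡ 13 mod 29. M₃ = 551, y₃ ≡ 1 mod 2. k = 15×58×1 + 1×38×13 + 0×551×1 ≡ 262 mod 1102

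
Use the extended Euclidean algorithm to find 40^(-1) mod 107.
Extended GCD: 40(-8) + 107(3) = 1. So 40^(-1) ≡ -8 ≡ 99 (mod 107). Verify: 40 × 99 = 3960 ≡ 1 (mod 107)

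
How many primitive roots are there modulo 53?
A prime p has φ(p-1) primitive roots; here φ(52) = 24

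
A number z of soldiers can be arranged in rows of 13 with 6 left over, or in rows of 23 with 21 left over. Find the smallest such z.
M = 13 × 23 = 299. M₁ = 23, y₁ ≡ 4 (mod 13). M₂ = 13, y₂ ≡ 16 (mod 23). z = 6×23×4 + 21×13×16 ≡ 136 (mod 299)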